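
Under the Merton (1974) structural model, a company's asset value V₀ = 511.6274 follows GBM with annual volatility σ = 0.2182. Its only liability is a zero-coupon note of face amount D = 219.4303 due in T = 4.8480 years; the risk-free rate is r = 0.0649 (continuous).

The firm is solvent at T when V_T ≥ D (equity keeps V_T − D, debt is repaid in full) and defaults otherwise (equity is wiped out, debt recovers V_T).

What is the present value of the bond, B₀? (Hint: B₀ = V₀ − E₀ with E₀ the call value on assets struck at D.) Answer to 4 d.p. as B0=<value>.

d₁ = [ln(V₀/D) + (r + σ²/2)T] / (σ√T)
   = [ln(511.6274/219.4303) + (0.0649 + 0.5·0.2182²)·4.8480] / (0.2182·√4.8480)
   = [0.846562 + 0.430045] / 0.480437 = 2.657181
d₂ = d₁ − σ√T = 2.657181 − 0.480437 = 2.176744
N(d₁) = 0.996060,  N(d₂) = 0.985250,  e^(−rT) = 0.730055
E₀ = V₀·N(d₁) − D·e^(−rT)·N(d₂)
   = 511.6274·0.996060 − 219.4303·0.730055·0.985250 = 351.778307
B₀ = V₀ − E₀ = 511.6274 − 351.778307 = 159.849093

B0=159.8491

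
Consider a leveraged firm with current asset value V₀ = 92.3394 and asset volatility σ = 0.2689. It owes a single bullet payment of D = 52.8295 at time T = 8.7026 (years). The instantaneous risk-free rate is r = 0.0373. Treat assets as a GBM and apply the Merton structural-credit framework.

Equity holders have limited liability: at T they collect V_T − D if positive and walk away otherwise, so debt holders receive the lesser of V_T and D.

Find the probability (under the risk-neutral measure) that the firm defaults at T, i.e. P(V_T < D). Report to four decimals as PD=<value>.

PD=0.2368

d₁ = [ln(V₀/D) + (r + σ²/2)T] / (σ√T)
   = [ln(92.3394/52.8295) + (0.0373 + 0.5·0.2689²)·8.7026] / (0.2689·√8.7026)
   = [0.558401 + 0.639237] / 0.793260 = 1.509769
d₂ = d₁ − σ√T = 1.509769 − 0.793260 = 0.716509
risk-neutral PD = N(−d₂) = N(-0.716509) = 0.236838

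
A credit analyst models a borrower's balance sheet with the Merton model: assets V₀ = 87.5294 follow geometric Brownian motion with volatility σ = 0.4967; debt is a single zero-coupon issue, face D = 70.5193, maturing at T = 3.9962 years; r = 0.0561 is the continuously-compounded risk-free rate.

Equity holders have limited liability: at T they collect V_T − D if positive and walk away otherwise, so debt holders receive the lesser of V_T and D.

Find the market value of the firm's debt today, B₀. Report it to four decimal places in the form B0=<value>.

B0=42.1848

d₁ = [ln(V₀/D) + (r + σ²/2)T] / (σ√T)
   = [ln(87.5294/70.5193) + (0.0561 + 0.5·0.4967²)·3.9962] / (0.4967·√3.9962)
   = [0.216088 + 0.717140] / 0.992928 = 0.939875
d₂ = d₁ − σ√T = 0.939875 − 0.992928 = -0.053053
N(d₁) = 0.826359,  N(d₂) = 0.478845,  e^(−rT) = 0.799166
E₀ = V₀·N(d₁) − D·e^(−rT)·N(d₂)
   = 87.5294·0.826359 − 70.5193·0.799166·0.478845 = 45.344648
B₀ = V₀ − E₀ = 87.5294 − 45.344648 = 42.184752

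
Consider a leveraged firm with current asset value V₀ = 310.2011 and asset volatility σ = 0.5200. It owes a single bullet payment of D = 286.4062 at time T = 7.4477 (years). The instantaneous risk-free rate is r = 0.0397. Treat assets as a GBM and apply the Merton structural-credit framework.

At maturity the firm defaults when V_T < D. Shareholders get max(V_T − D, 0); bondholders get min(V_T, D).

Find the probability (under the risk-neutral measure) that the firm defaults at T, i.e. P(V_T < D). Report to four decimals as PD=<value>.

PD=0.6718

d₁ = [ln(V₀/D) + (r + σ²/2)T] / (σ√T)
   = [ln(310.2011/286.4062) + (0.0397 + 0.5·0.5200²)·7.4477] / (0.5200·√7.4477)
   = [0.079810 + 1.302603] / 1.419105 = 0.974144
d₂ = d₁ − σ√T = 0.974144 − 1.419105 = -0.444961
risk-neutral PD = N(−d₂) = N(0.444961) = 0.671826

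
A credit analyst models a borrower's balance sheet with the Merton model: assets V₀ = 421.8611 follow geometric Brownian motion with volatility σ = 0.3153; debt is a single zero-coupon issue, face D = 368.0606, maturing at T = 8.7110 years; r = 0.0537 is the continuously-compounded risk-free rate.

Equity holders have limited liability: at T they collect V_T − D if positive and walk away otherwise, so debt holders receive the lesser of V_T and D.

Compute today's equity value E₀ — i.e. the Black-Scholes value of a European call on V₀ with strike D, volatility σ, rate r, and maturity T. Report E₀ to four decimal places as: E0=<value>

d₁ = [ln(V₀/D) + (r + σ²/2)T] / (σ√T)
   = [ln(421.8611/368.0606) + (0.0537 + 0.5·0.3153²)·8.7110] / (0.3153·√8.7110)
   = [0.136429 + 0.900779] / 0.930589 = 1.114571
d₂ = d₁ − σ√T = 1.114571 − 0.930589 = 0.183981
N(d₁) = 0.867483,  N(d₂) = 0.572986,  e^(−rT) = 0.626391
E₀ = V₀·N(d₁) − D·e^(−rT)·N(d₂)
   = 421.8611·0.867483 − 368.0606·0.626391·0.572986 = 233.855423

E0=233.8554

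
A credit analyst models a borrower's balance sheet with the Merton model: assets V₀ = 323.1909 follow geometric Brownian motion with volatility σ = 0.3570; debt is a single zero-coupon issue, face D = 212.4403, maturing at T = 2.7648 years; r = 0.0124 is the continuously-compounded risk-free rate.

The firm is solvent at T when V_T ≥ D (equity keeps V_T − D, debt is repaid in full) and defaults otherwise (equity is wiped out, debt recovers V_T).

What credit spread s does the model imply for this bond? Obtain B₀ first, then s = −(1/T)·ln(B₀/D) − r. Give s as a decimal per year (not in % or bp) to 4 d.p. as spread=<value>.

d₁ = [ln(V₀/D) + (r + σ²/2)T] / (σ√T)
   = [ln(323.1909/212.4403) + (0.0124 + 0.5·0.3570²)·2.7648] / (0.3570·√2.7648)
   = [0.419582 + 0.210469] / 0.593608 = 1.061392
d₂ = d₁ − σ√T = 1.061392 − 0.593608 = 0.467783
N(d₁) = 0.855744,  N(d₂) = 0.680030,  e^(−rT) = 0.966298
E₀ = V₀·N(d₁) − D·e^(−rT)·N(d₂)
   = 323.1909·0.855744 − 212.4403·0.966298·0.680030 = 136.971725
B₀ = V₀ − E₀ = 323.1909 − 136.971725 = 186.219175
spread = −(1/T)·ln(B₀/D) − r = −(1/2.7648)·ln(186.219175/212.4403) − 0.0124 = 0.03524781

spread=0.0352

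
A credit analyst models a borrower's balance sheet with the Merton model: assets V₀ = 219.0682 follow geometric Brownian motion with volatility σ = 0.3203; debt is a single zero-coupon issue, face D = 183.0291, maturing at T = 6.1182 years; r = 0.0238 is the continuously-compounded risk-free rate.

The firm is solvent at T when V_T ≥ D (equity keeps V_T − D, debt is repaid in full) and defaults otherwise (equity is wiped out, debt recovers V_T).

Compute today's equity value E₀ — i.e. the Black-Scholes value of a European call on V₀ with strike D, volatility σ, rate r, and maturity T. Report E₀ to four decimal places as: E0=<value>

E0=93.0565

d₁ = [ln(V₀/D) + (r + σ²/2)T] / (σ√T)
   = [ln(219.0682/183.0291) + (0.0238 + 0.5·0.3203²)·6.1182] / (0.3203·√6.1182)
   = [0.179738 + 0.459453] / 0.792262 = 0.806792
d₂ = d₁ − σ√T = 0.806792 − 0.792262 = 0.014530
N(d₁) = 0.790107,  N(d₂) = 0.505796,  e^(−rT) = 0.864492
E₀ = V₀·N(d₁) − D·e^(−rT)·N(d₂)
   = 219.0682·0.790107 − 183.0291·0.864492·0.505796 = 93.056522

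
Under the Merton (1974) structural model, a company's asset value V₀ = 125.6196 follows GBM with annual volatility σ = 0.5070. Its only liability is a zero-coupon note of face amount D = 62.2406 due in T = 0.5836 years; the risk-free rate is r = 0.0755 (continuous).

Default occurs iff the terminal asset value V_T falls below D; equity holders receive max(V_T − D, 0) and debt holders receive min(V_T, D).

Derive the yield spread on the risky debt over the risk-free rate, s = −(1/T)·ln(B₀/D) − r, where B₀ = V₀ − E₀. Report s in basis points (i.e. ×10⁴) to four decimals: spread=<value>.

spread=98.1736

d₁ = [ln(V₀/D) + (r + σ²/2)T] / (σ√T)
   = [ln(125.6196/62.2406) + (0.0755 + 0.5·0.5070²)·0.5836] / (0.5070·√0.5836)
   = [0.702251 + 0.119069] / 0.387316 = 2.120540
d₂ = d₁ − σ√T = 2.120540 − 0.387316 = 1.733224
N(d₁) = 0.983020,  N(d₂) = 0.958472,  e^(−rT) = 0.956895
E₀ = V₀·N(d₁) − D·e^(−rT)·N(d₂)
   = 125.6196·0.983020 − 62.2406·0.956895·0.958472 = 66.402147
B₀ = V₀ − E₀ = 125.6196 − 66.402147 = 59.217453
spread = −(1/T)·ln(B₀/D) − r = −(1/0.5836)·ln(59.217453/62.2406) − 0.0755 = 0.00981736
in basis points: 0.00981736 × 10⁴ = 98.1736 bp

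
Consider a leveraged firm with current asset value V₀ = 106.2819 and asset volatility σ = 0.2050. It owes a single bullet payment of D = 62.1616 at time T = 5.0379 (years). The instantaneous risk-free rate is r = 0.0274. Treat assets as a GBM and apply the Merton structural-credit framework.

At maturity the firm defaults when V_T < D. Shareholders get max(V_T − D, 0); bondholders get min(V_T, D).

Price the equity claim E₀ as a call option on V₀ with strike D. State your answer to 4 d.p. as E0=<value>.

d₁ = [ln(V₀/D) + (r + σ²/2)T] / (σ√T)
   = [ln(106.2819/62.1616) + (0.0274 + 0.5·0.2050²)·5.0379] / (0.2050·√5.0379)
   = [0.536358 + 0.243897] / 0.460128 = 1.695735
d₂ = d₁ − σ√T = 1.695735 − 0.460128 = 1.235607
N(d₁) = 0.955032,  N(d₂) = 0.891698,  e^(−rT) = 0.871065
E₀ = V₀·N(d₁) − D·e^(−rT)·N(d₂)
   = 106.2819·0.955032 − 62.1616·0.871065·0.891698 = 53.220031

E0=53.2200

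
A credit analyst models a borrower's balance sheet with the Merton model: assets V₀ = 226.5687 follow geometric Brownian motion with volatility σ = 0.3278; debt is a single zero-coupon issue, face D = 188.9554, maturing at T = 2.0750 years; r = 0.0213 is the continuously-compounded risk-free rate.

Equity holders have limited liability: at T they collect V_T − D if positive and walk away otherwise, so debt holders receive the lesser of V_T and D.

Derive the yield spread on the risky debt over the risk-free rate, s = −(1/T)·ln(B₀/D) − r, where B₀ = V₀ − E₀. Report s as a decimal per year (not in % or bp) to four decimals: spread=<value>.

d₁ = [ln(V₀/D) + (r + σ²/2)T] / (σ√T)
   = [ln(226.5687/188.9554) + (0.0213 + 0.5·0.3278²)·2.0750] / (0.3278·√2.0750)
   = [0.181537 + 0.155680] / 0.472191 = 0.714153
d₂ = d₁ − σ√T = 0.714153 − 0.472191 = 0.241962
N(d₁) = 0.762434,  N(d₂) = 0.595595,  e^(−rT) = 0.956765
E₀ = V₀·N(d₁) − D·e^(−rT)·N(d₂)
   = 226.5687·0.762434 − 188.9554·0.956765·0.595595 = 65.068418
B₀ = V₀ − E₀ = 226.5687 − 65.068418 = 161.500282
spread = −(1/T)·ln(B₀/D) − r = −(1/2.0750)·ln(161.500282/188.9554) − 0.0213 = 0.05436464

spread=0.0544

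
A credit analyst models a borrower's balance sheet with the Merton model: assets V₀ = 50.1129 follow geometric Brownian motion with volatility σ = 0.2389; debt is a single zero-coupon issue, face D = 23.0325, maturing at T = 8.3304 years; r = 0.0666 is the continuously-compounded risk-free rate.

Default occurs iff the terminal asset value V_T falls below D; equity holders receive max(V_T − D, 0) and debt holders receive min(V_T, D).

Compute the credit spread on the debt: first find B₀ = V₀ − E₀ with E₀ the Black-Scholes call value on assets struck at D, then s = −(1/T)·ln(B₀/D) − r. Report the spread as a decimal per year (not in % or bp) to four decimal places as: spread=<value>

d₁ = [ln(V₀/D) + (r + σ²/2)T] / (σ√T)
   = [ln(50.1129/23.0325) + (0.0666 + 0.5·0.2389²)·8.3304] / (0.2389·√8.3304)
   = [0.777372 + 0.792526] / 0.689524 = 2.276787
d₂ = d₁ − σ√T = 2.276787 − 0.689524 = 1.587264
N(d₁) = 0.988601,  N(d₂) = 0.943774,  e^(−rT) = 0.574184
E₀ = V₀·N(d₁) − D·e^(−rT)·N(d₂)
   = 50.1129·0.988601 − 23.0325·0.574184·0.943774 = 37.060326
B₀ = V₀ − E₀ = 50.1129 − 37.060326 = 13.052574
spread = −(1/T)·ln(B₀/D) − r = −(1/8.3304)·ln(13.052574/23.0325) − 0.0666 = 0.00157451

spread=0.0016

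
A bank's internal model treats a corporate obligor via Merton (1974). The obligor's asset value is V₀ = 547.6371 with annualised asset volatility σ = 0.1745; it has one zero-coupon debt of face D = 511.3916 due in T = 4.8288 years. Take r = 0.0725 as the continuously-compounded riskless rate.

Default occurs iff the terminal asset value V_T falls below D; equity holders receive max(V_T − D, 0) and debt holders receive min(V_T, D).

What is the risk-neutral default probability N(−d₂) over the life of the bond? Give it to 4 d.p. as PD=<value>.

d₁ = [ln(V₀/D) + (r + σ²/2)T] / (σ√T)
   = [ln(547.6371/511.3916) + (0.0725 + 0.5·0.1745²)·4.8288] / (0.1745·√4.8288)
   = [0.068477 + 0.423607] / 0.383456 = 1.283289
d₂ = d₁ − σ√T = 1.283289 − 0.383456 = 0.899833
risk-neutral PD = N(−d₂) = N(-0.899833) = 0.184104

PD=0.1841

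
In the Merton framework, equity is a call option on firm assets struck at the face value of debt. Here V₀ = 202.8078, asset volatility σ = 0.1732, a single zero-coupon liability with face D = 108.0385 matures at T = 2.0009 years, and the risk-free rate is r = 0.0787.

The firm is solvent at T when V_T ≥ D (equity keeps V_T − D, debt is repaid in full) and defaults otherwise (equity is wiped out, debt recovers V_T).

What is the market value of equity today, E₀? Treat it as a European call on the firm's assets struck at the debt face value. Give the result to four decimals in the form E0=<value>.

d₁ = [ln(V₀/D) + (r + σ²/2)T] / (σ√T)
   = [ln(202.8078/108.0385) + (0.0787 + 0.5·0.1732²)·2.0009] / (0.1732·√2.0009)
   = [0.629771 + 0.187483] / 0.244997 = 3.335771
d₂ = d₁ − σ√T = 3.335771 − 0.244997 = 3.090775
N(d₁) = 0.999575,  N(d₂) = 0.999002,  e^(−rT) = 0.854302
E₀ = V₀·N(d₁) − D·e^(−rT)·N(d₂)
   = 202.8078·0.999575 − 108.0385·0.854302·0.999002 = 110.516194

E0=110.5162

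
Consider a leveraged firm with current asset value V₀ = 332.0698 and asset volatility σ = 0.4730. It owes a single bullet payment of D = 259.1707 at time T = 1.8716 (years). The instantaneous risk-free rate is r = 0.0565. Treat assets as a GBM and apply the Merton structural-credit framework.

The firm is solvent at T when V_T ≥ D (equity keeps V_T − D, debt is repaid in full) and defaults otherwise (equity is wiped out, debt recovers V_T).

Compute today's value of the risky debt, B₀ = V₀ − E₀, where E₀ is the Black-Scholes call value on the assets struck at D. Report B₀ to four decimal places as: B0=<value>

B0=200.9532

d₁ = [ln(V₀/D) + (r + σ²/2)T] / (σ√T)
   = [ln(332.0698/259.1707) + (0.0565 + 0.5·0.4730²)·1.8716] / (0.4730·√1.8716)
   = [0.247858 + 0.315111] / 0.647094 = 0.869996
d₂ = d₁ − σ√T = 0.869996 − 0.647094 = 0.222901
N(d₁) = 0.807849,  N(d₂) = 0.588194,  e^(−rT) = 0.899654
E₀ = V₀·N(d₁) − D·e^(−rT)·N(d₂)
   = 332.0698·0.807849 − 259.1707·0.899654·0.588194 = 131.116581
B₀ = V₀ − E₀ = 332.0698 − 131.116581 = 200.953219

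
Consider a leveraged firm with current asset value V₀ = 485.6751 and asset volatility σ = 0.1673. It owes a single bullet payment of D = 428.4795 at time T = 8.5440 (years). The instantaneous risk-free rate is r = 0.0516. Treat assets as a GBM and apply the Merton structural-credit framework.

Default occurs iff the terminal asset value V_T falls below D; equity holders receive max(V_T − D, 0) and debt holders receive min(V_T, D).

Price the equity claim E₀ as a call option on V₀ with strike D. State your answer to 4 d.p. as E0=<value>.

E0=220.6842

d₁ = [ln(V₀/D) + (r + σ²/2)T] / (σ√T)
   = [ln(485.6751/428.4795) + (0.0516 + 0.5·0.1673²)·8.5440] / (0.1673·√8.5440)
   = [0.125297 + 0.560441] / 0.489020 = 1.402269
d₂ = d₁ − σ√T = 1.402269 − 0.489020 = 0.913249
N(d₁) = 0.919583,  N(d₂) = 0.819444,  e^(−rT) = 0.643476
E₀ = V₀·N(d₁) − D·e^(−rT)·N(d₂)
   = 485.6751·0.919583 − 428.4795·0.643476·0.819444 = 220.684198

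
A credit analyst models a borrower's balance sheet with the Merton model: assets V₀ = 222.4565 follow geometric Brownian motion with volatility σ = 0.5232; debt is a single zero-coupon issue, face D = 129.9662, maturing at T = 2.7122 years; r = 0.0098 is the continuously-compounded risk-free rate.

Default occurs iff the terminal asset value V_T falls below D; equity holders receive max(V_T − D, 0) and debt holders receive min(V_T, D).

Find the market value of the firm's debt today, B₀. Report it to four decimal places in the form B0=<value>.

d₁ = [ln(V₀/D) + (r + σ²/2)T] / (σ√T)
   = [ln(222.4565/129.9662) + (0.0098 + 0.5·0.5232²)·2.7122] / (0.5232·√2.7122)
   = [0.537457 + 0.397796] / 0.861645 = 1.085427
d₂ = d₁ − σ√T = 1.085427 − 0.861645 = 0.223781
N(d₁) = 0.861134,  N(d₂) = 0.588536,  e^(−rT) = 0.973771
E₀ = V₀·N(d₁) − D·e^(−rT)·N(d₂)
   = 222.4565·0.861134 − 129.9662·0.973771·0.588536 = 117.081242
B₀ = V₀ − E₀ = 222.4565 − 117.081242 = 105.375258

B0=105.3753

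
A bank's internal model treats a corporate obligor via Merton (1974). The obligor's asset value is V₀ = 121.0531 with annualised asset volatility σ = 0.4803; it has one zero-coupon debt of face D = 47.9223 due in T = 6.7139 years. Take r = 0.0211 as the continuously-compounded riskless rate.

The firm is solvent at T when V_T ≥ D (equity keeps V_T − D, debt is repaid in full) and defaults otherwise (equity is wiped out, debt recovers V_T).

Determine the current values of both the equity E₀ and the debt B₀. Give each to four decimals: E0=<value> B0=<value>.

d₁ = [ln(V₀/D) + (r + σ²/2)T] / (σ√T)
   = [ln(121.0531/47.9223) + (0.0211 + 0.5·0.4803²)·6.7139] / (0.4803·√6.7139)
   = [0.926648 + 0.916072] / 1.244515 = 1.480674
d₂ = d₁ − σ√T = 1.480674 − 1.244515 = 0.236159
N(d₁) = 0.930653,  N(d₂) = 0.593345,  e^(−rT) = 0.867913
E₀ = V₀·N(d₁) − D·e^(−rT)·N(d₂)
   = 121.0531·0.930653 − 47.9223·0.867913·0.593345 = 87.979795
B₀ = V₀ − E₀ = 121.0531 − 87.979795 = 33.073305

E0=87.9798 B0=33.0733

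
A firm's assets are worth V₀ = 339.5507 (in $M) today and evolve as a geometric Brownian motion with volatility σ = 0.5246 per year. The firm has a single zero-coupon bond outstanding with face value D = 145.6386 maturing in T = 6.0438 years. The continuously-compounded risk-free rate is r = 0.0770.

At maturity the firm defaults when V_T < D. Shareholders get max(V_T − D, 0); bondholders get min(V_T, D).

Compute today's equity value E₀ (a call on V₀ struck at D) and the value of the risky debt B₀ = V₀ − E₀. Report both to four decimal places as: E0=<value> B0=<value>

d₁ = [ln(V₀/D) + (r + σ²/2)T] / (σ√T)
   = [ln(339.5507/145.6386) + (0.0770 + 0.5·0.5246²)·6.0438] / (0.5246·√6.0438)
   = [0.846495 + 1.297015] / 1.289684 = 1.662043
d₂ = d₁ − σ√T = 1.662043 − 1.289684 = 0.372359
N(d₁) = 0.951748,  N(d₂) = 0.645187,  e^(−rT) = 0.627901
E₀ = V₀·N(d₁) − D·e^(−rT)·N(d₂)
   = 339.5507·0.951748 − 145.6386·0.627901·0.645187 = 264.166474
B₀ = V₀ − E₀ = 339.5507 − 264.166474 = 75.384226

E0=264.1665 B0=75.3842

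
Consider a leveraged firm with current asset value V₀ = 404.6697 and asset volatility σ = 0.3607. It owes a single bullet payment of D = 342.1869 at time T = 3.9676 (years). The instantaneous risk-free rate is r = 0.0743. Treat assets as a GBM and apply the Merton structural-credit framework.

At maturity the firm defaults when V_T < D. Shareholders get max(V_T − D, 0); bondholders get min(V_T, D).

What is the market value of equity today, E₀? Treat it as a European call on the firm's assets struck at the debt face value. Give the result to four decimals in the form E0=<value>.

d₁ = [ln(V₀/D) + (r + σ²/2)T] / (σ√T)
   = [ln(404.6697/342.1869) + (0.0743 + 0.5·0.3607²)·3.9676] / (0.3607·√3.9676)
   = [0.167714 + 0.552894] / 0.718472 = 1.002973
d₂ = d₁ − σ√T = 1.002973 − 0.718472 = 0.284500
N(d₁) = 0.842063,  N(d₂) = 0.611986,  e^(−rT) = 0.744686
E₀ = V₀·N(d₁) − D·e^(−rT)·N(d₂)
   = 404.6697·0.842063 − 342.1869·0.744686·0.611986 = 184.809885

E0=184.8099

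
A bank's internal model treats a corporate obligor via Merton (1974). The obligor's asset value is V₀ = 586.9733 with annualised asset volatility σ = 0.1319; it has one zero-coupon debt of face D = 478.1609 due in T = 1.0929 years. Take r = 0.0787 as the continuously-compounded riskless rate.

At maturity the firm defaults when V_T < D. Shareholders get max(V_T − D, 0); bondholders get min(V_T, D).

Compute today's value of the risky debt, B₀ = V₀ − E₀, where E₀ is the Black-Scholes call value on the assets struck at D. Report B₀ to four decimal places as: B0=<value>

B0=438.3141

d₁ = [ln(V₀/D) + (r + σ²/2)T] / (σ√T)
   = [ln(586.9733/478.1609) + (0.0787 + 0.5·0.1319²)·1.0929] / (0.1319·√1.0929)
   = [0.205032 + 0.095518] / 0.137891 = 2.179626
d₂ = d₁ − σ√T = 2.179626 − 0.137891 = 2.041735
N(d₁) = 0.985357,  N(d₂) = 0.979411,  e^(−rT) = 0.917584
E₀ = V₀·N(d₁) − D·e^(−rT)·N(d₂)
   = 586.9733·0.985357 − 478.1609·0.917584·0.979411 = 148.659166
B₀ = V₀ − E₀ = 586.9733 − 148.659166 = 438.314134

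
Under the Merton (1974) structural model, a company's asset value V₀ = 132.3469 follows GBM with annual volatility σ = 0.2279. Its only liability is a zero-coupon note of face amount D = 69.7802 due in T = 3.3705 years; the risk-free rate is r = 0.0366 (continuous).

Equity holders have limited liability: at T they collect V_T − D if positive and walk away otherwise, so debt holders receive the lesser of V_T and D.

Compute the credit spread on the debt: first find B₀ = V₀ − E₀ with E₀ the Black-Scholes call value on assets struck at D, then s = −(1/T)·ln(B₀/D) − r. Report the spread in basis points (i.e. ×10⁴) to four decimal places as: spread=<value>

spread=24.0819

d₁ = [ln(V₀/D) + (r + σ²/2)T] / (σ√T)
   = [ln(132.3469/69.7802) + (0.0366 + 0.5·0.2279²)·3.3705] / (0.2279·√3.3705)
   = [0.640076 + 0.210890] / 0.418400 = 2.033858
d₂ = d₁ − σ√T = 2.033858 − 0.418400 = 1.615458
N(d₁) = 0.979017,  N(d₂) = 0.946894,  e^(−rT) = 0.883945
E₀ = V₀·N(d₁) − D·e^(−rT)·N(d₂)
   = 132.3469·0.979017 − 69.7802·0.883945·0.946894 = 71.163666
B₀ = V₀ − E₀ = 132.3469 − 71.163666 = 61.183234
spread = −(1/T)·ln(B₀/D) − r = −(1/3.3705)·ln(61.183234/69.7802) − 0.0366 = 0.00240819
in basis points: 0.00240819 × 10⁴ = 24.0819 bp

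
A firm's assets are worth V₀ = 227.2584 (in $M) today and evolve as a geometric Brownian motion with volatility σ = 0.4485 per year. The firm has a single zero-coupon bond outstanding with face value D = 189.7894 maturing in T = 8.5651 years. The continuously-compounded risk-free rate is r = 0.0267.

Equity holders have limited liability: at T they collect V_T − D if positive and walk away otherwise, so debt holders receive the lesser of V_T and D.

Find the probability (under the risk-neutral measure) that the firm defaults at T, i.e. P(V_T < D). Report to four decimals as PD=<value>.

PD=0.6349

d₁ = [ln(V₀/D) + (r + σ²/2)T] / (σ√T)
   = [ln(227.2584/189.7894) + (0.0267 + 0.5·0.4485²)·8.5651] / (0.4485·√8.5651)
   = [0.180173 + 1.090133] / 1.312589 = 0.967786
d₂ = d₁ − σ√T = 0.967786 − 1.312589 = -0.344802
risk-neutral PD = N(−d₂) = N(0.344802) = 0.634879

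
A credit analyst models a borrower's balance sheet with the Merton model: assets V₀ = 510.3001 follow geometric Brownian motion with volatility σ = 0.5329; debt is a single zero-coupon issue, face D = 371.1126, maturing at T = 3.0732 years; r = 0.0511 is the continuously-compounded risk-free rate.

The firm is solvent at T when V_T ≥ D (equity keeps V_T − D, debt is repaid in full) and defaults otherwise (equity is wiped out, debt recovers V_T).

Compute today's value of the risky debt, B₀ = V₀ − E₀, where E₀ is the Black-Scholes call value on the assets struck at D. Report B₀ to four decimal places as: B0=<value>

d₁ = [ln(V₀/D) + (r + σ²/2)T] / (σ√T)
   = [ln(510.3001/371.1126) + (0.0511 + 0.5·0.5329²)·3.0732] / (0.5329·√3.0732)
   = [0.318493 + 0.593408] / 0.934203 = 0.976128
d₂ = d₁ − σ√T = 0.976128 − 0.934203 = 0.041925
N(d₁) = 0.835499,  N(d₂) = 0.516721,  e^(−rT) = 0.854669
E₀ = V₀·N(d₁) − D·e^(−rT)·N(d₂)
   = 510.3001·0.835499 − 371.1126·0.854669·0.516721 = 262.462672
B₀ = V₀ − E₀ = 510.3001 − 262.462672 = 247.837428

B0=247.8374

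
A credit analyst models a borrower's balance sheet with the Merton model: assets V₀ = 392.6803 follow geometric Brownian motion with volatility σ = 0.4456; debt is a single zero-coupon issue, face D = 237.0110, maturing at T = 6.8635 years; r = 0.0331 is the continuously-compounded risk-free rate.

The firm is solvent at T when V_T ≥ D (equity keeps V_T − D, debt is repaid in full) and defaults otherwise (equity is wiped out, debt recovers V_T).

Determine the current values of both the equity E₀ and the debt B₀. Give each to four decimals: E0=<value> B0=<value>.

d₁ = [ln(V₀/D) + (r + σ²/2)T] / (σ√T)
   = [ln(392.6803/237.0110) + (0.0331 + 0.5·0.4456²)·6.8635] / (0.4456·√6.8635)
   = [0.504889 + 0.908588] / 1.167395 = 1.210796
d₂ = d₁ − σ√T = 1.210796 − 1.167395 = 0.043400
N(d₁) = 0.887013,  N(d₂) = 0.517309,  e^(−rT) = 0.796776
E₀ = V₀·N(d₁) − D·e^(−rT)·N(d₂)
   = 392.6803·0.887013 − 237.0110·0.796776·0.517309 = 250.621598
B₀ = V₀ − E₀ = 392.6803 − 250.621598 = 142.058702

E0=250.6216 B0=142.0587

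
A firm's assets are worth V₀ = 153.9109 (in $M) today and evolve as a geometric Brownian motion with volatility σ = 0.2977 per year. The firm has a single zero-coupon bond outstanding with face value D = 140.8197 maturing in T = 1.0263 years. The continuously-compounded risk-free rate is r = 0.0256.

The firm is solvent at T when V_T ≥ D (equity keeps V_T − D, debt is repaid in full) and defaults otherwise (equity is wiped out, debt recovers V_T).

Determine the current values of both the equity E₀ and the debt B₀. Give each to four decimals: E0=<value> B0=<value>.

d₁ = [ln(V₀/D) + (r + σ²/2)T] / (σ√T)
   = [ln(153.9109/140.8197) + (0.0256 + 0.5·0.2977²)·1.0263] / (0.2977·√1.0263)
   = [0.088894 + 0.071751] / 0.301589 = 0.532661
d₂ = d₁ − σ√T = 0.532661 − 0.301589 = 0.231072
N(d₁) = 0.702866,  N(d₂) = 0.591370,  e^(−rT) = 0.974069
E₀ = V₀·N(d₁) − D·e^(−rT)·N(d₂)
   = 153.9109·0.702866 − 140.8197·0.974069·0.591370 = 27.061569
B₀ = V₀ − E₀ = 153.9109 − 27.061569 = 126.849331

E0=27.0616 B0=126.8493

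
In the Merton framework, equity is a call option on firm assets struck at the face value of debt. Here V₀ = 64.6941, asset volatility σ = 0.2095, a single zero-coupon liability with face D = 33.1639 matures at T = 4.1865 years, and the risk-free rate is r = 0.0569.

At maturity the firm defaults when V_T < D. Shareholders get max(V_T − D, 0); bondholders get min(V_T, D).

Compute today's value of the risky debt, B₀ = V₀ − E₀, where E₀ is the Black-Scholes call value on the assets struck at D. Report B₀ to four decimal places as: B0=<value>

d₁ = [ln(V₀/D) + (r + σ²/2)T] / (σ√T)
   = [ln(64.6941/33.1639) + (0.0569 + 0.5·0.2095²)·4.1865] / (0.2095·√4.1865)
   = [0.668208 + 0.330085] / 0.428657 = 2.328888
d₂ = d₁ − σ√T = 2.328888 − 0.428657 = 1.900231
N(d₁) = 0.990067,  N(d₂) = 0.971299,  e^(−rT) = 0.788036
E₀ = V₀·N(d₁) − D·e^(−rT)·N(d₂)
   = 64.6941·0.990067 − 33.1639·0.788036·0.971299 = 38.667279
B₀ = V₀ − E₀ = 64.6941 − 38.667279 = 26.026821

B0=26.0268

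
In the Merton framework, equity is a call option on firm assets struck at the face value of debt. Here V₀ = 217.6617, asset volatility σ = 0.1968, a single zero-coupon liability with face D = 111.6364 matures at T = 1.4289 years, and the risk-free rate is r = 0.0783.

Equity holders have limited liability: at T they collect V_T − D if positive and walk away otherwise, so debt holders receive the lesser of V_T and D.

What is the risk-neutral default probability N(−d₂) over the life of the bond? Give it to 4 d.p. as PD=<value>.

d₁ = [ln(V₀/D) + (r + σ²/2)T] / (σ√T)
   = [ln(217.6617/111.6364) + (0.0783 + 0.5·0.1968²)·1.4289] / (0.1968·√1.4289)
   = [0.667695 + 0.139554] / 0.235248 = 3.431478
d₂ = d₁ − σ√T = 3.431478 − 0.235248 = 3.196230
risk-neutral PD = N(−d₂) = N(-3.196230) = 0.000696

PD=0.0007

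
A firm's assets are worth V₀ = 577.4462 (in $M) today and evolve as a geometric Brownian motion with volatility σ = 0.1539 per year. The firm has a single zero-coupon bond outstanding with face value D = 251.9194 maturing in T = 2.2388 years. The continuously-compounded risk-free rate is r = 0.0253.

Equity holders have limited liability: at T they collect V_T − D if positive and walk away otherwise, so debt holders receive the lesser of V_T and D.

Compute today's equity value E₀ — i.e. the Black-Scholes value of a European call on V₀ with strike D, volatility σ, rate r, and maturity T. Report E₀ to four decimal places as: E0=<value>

E0=339.4005

d₁ = [ln(V₀/D) + (r + σ²/2)T] / (σ√T)
   = [ln(577.4462/251.9194) + (0.0253 + 0.5·0.1539²)·2.2388] / (0.1539·√2.2388)
   = [0.829506 + 0.083155] / 0.230275 = 3.963357
d₂ = d₁ − σ√T = 3.963357 − 0.230275 = 3.733082
N(d₁) = 0.999963,  N(d₂) = 0.999905,  e^(−rT) = 0.944933
E₀ = V₀·N(d₁) − D·e^(−rT)·N(d₂)
   = 577.4462·0.999963 − 251.9194·0.944933·0.999905 = 339.400513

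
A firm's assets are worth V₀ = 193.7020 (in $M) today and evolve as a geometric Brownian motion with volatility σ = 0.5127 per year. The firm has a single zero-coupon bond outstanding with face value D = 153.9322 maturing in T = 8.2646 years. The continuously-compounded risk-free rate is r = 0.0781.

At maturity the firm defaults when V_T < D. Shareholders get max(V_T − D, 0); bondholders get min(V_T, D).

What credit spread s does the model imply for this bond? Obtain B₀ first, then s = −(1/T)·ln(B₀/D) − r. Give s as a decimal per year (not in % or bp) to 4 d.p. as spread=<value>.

spread=0.0497

d₁ = [ln(V₀/D) + (r + σ²/2)T] / (σ√T)
   = [ln(193.7020/153.9322) + (0.0781 + 0.5·0.5127²)·8.2646] / (0.5127·√8.2646)
   = [0.229809 + 1.731687] / 1.473921 = 1.330801
d₂ = d₁ − σ√T = 1.330801 − 1.473921 = -0.143120
N(d₁) = 0.908373,  N(d₂) = 0.443098,  e^(−rT) = 0.524418
E₀ = V₀·N(d₁) − D·e^(−rT)·N(d₂)
   = 193.7020·0.908373 − 153.9322·0.524418·0.443098 = 140.184607
B₀ = V₀ − E₀ = 193.7020 − 140.184607 = 53.517393
spread = −(1/T)·ln(B₀/D) − r = −(1/8.2646)·ln(53.517393/153.9322) − 0.0781 = 0.04973505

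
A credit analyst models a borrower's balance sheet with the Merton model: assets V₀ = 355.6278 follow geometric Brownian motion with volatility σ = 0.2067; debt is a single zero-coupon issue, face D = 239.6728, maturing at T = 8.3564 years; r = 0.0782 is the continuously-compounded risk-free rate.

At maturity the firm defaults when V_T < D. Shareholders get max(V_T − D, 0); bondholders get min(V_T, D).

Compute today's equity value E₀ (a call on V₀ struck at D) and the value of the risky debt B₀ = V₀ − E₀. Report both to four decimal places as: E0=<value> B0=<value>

E0=232.8888 B0=122.7390

d₁ = [ln(V₀/D) + (r + σ²/2)T] / (σ√T)
   = [ln(355.6278/239.6728) + (0.0782 + 0.5·0.2067²)·8.3564] / (0.2067·√8.3564)
   = [0.394610 + 0.831984] / 0.597517 = 2.052819
d₂ = d₁ − σ√T = 2.052819 − 0.597517 = 1.455302
N(d₁) = 0.979955,  N(d₂) = 0.927207,  e^(−rT) = 0.520237
E₀ = V₀·N(d₁) − D·e^(−rT)·N(d₂)
   = 355.6278·0.979955 − 239.6728·0.520237·0.927207 = 232.888812
B₀ = V₀ − E₀ = 355.6278 − 232.888812 = 122.738988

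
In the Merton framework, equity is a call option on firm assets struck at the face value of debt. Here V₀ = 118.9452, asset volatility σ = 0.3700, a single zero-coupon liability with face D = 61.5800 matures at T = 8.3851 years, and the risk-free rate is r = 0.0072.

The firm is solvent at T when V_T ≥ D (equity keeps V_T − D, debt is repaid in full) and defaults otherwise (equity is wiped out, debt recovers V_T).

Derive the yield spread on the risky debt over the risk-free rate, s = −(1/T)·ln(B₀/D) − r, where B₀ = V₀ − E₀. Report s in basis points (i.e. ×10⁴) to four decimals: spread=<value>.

spread=285.2863

d₁ = [ln(V₀/D) + (r + σ²/2)T] / (σ√T)
   = [ln(118.9452/61.5800) + (0.0072 + 0.5·0.3700²)·8.3851] / (0.3700·√8.3851)
   = [0.658326 + 0.634333] / 1.071410 = 1.206502
d₂ = d₁ − σ√T = 1.206502 − 1.071410 = 0.135091
N(d₁) = 0.886188,  N(d₂) = 0.553730,  e^(−rT) = 0.941414
E₀ = V₀·N(d₁) − D·e^(−rT)·N(d₂)
   = 118.9452·0.886188 − 61.5800·0.941414·0.553730 = 73.306820
B₀ = V₀ − E₀ = 118.9452 − 73.306820 = 45.638380
spread = −(1/T)·ln(B₀/D) − r = −(1/8.3851)·ln(45.638380/61.5800) − 0.0072 = 0.02852863
in basis points: 0.02852863 × 10⁴ = 285.2863 bp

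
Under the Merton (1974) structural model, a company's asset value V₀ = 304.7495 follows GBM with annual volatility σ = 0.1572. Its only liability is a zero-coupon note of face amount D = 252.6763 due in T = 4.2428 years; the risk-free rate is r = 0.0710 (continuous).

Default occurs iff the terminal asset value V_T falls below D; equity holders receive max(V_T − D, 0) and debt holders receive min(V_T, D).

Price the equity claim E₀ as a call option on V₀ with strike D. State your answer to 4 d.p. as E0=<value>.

E0=119.9921

d₁ = [ln(V₀/D) + (r + σ²/2)T] / (σ√T)
   = [ln(304.7495/252.6763) + (0.0710 + 0.5·0.1572²)·4.2428] / (0.1572·√4.2428)
   = [0.187381 + 0.353662] / 0.323801 = 1.670911
d₂ = d₁ − σ√T = 1.670911 − 0.323801 = 1.347109
N(d₁) = 0.952630,  N(d₂) = 0.911027,  e^(−rT) = 0.739901
E₀ = V₀·N(d₁) − D·e^(−rT)·N(d₂)
   = 304.7495·0.952630 − 252.6763·0.739901·0.911027 = 119.992057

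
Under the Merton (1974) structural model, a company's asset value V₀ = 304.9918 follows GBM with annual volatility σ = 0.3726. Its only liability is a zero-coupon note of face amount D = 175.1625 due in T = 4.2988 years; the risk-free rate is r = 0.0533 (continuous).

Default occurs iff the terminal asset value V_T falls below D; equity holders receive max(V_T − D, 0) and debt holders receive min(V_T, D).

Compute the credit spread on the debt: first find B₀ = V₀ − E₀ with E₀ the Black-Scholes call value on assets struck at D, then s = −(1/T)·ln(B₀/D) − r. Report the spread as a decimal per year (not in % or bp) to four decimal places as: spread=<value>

d₁ = [ln(V₀/D) + (r + σ²/2)T] / (σ√T)
   = [ln(304.9918/175.1625) + (0.0533 + 0.5·0.3726²)·4.2988] / (0.3726·√4.2988)
   = [0.554571 + 0.527529] / 0.772532 = 1.400718
d₂ = d₁ − σ√T = 1.400718 − 0.772532 = 0.628186
N(d₁) = 0.919351,  N(d₂) = 0.735059,  e^(−rT) = 0.795228
E₀ = V₀·N(d₁) − D·e^(−rT)·N(d₂)
   = 304.9918·0.919351 − 175.1625·0.795228·0.735059 = 178.005021
B₀ = V₀ − E₀ = 304.9918 − 178.005021 = 126.986779
spread = −(1/T)·ln(B₀/D) − r = −(1/4.2988)·ln(126.986779/175.1625) − 0.0533 = 0.02151882

spread=0.0215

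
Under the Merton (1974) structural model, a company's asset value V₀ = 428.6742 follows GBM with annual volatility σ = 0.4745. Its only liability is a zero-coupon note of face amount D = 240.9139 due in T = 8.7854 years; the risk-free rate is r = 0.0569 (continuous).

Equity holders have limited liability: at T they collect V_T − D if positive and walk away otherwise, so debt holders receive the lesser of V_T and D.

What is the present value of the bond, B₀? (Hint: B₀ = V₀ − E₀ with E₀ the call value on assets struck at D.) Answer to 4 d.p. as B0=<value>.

B0=107.1146

d₁ = [ln(V₀/D) + (r + σ²/2)T] / (σ√T)
   = [ln(428.6742/240.9139) + (0.0569 + 0.5·0.4745²)·8.7854] / (0.4745·√8.7854)
   = [0.576258 + 1.488907] / 1.406426 = 1.468377
d₂ = d₁ − σ√T = 1.468377 − 1.406426 = 0.061951
N(d₁) = 0.928999,  N(d₂) = 0.524699,  e^(−rT) = 0.606598
E₀ = V₀·N(d₁) − D·e^(−rT)·N(d₂)
   = 428.6742·0.928999 − 240.9139·0.606598·0.524699 = 321.559561
B₀ = V₀ − E₀ = 428.6742 − 321.559561 = 107.114639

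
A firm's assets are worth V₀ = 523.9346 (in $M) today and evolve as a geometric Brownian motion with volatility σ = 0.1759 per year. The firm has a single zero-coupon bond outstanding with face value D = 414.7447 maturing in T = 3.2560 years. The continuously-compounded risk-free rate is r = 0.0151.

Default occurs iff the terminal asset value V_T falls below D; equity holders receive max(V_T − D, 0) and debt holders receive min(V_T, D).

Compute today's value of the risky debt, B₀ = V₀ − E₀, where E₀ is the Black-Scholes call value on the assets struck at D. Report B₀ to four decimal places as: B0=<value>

B0=380.2257

d₁ = [ln(V₀/D) + (r + σ²/2)T] / (σ√T)
   = [ln(523.9346/414.7447) + (0.0151 + 0.5·0.1759²)·3.2560] / (0.1759·√3.2560)
   = [0.233704 + 0.099537] / 0.317401 = 1.049906
d₂ = d₁ − σ√T = 1.049906 − 0.317401 = 0.732505
N(d₁) = 0.853119,  N(d₂) = 0.768070,  e^(−rT) = 0.952023
E₀ = V₀·N(d₁) − D·e^(−rT)·N(d₂)
   = 523.9346·0.853119 − 414.7447·0.952023·0.768070 = 143.708899
B₀ = V₀ − E₀ = 523.9346 − 143.708899 = 380.225701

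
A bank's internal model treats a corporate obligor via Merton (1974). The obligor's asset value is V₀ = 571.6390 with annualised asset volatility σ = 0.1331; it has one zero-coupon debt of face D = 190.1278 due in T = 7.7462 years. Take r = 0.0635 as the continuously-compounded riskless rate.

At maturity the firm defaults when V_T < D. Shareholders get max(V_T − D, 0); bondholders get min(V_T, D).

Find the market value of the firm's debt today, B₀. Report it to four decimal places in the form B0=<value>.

d₁ = [ln(V₀/D) + (r + σ²/2)T] / (σ√T)
   = [ln(571.6390/190.1278) + (0.0635 + 0.5·0.1331²)·7.7462] / (0.1331·√7.7462)
   = [1.100811 + 0.560498] / 0.370444 = 4.484645
d₂ = d₁ − σ√T = 4.484645 − 0.370444 = 4.114201
N(d₁) = 0.999996,  N(d₂) = 0.999981,  e^(−rT) = 0.611473
E₀ = V₀·N(d₁) − D·e^(−rT)·N(d₂)
   = 571.6390·0.999996 − 190.1278·0.611473·0.999981 = 455.381064
B₀ = V₀ − E₀ = 571.6390 − 455.381064 = 116.257936

B0=116.2579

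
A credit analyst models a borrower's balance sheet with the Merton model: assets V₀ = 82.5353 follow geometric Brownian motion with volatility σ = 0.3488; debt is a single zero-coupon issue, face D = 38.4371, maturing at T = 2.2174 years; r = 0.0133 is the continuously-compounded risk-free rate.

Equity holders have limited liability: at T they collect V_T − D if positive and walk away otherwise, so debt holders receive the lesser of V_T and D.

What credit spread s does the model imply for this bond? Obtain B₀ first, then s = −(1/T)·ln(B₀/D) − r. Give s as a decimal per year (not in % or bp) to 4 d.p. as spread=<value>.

spread=0.0094

d₁ = [ln(V₀/D) + (r + σ²/2)T] / (σ√T)
   = [ln(82.5353/38.4371) + (0.0133 + 0.5·0.3488²)·2.2174] / (0.3488·√2.2174)
   = [0.764203 + 0.164377] / 0.519396 = 1.787809
d₂ = d₁ − σ√T = 1.787809 − 0.519396 = 1.268413
N(d₁) = 0.963097,  N(d₂) = 0.897675,  e^(−rT) = 0.970939
E₀ = V₀·N(d₁) − D·e^(−rT)·N(d₂)
   = 82.5353·0.963097 − 38.4371·0.970939·0.897675 = 45.988165
B₀ = V₀ − E₀ = 82.5353 − 45.988165 = 36.547135
spread = −(1/T)·ln(B₀/D) − r = −(1/2.2174)·ln(36.547135/38.4371) − 0.0133 = 0.00943849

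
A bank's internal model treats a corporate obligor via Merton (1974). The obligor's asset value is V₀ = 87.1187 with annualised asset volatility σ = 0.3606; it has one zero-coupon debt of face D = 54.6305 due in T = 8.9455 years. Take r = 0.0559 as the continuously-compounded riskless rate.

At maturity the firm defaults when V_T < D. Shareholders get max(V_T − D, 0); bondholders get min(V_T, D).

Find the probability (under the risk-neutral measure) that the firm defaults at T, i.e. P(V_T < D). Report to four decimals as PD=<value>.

d₁ = [ln(V₀/D) + (r + σ²/2)T] / (σ√T)
   = [ln(87.1187/54.6305) + (0.0559 + 0.5·0.3606²)·8.9455] / (0.3606·√8.9455)
   = [0.466679 + 1.081656] / 1.078520 = 1.435611
d₂ = d₁ − σ√T = 1.435611 − 1.078520 = 0.357092
risk-neutral PD = N(−d₂) = N(-0.357092) = 0.360512

PD=0.3605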